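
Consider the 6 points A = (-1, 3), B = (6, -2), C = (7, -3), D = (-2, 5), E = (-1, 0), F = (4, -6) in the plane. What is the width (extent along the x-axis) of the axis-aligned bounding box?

9

max x = 7, min x = -2, so width = 9.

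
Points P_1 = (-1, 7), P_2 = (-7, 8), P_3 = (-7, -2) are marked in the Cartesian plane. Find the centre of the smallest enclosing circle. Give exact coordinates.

Side lengths²: P_1P_2² = 37, P_1P_3² = 117, P_2P_3² = 100.
Since P_1P_3² = 117 < 100 + 37 = 137, the triangle is acute, so the smallest enclosing circle is the circumcircle.
Circumcentre = (-4.75, 3), r² = 30.0625.
Centre = (-4.75, 3).

(-4.75, 3)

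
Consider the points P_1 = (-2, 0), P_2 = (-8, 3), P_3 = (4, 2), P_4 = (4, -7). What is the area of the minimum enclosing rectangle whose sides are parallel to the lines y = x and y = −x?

121

In coordinates u = x + y, v = x − y the rectangle is axis-aligned; the map (x,y)→(u,v) scales areas by 2.
u-values: -2, -5, 6, -3; range = 6 − (-5) = 11.
v-values: -2, -11, 2, 11; range = 11 − (-11) = 22.
Area = (11 × 22) / 2 = 121.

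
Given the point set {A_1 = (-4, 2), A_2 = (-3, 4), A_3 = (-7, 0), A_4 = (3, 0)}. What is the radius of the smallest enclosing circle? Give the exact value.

5

The farthest pair is A_3–A_4 with squared distance 100. The circle on this segment as diameter has centre (-2, 0) and r² = 100/4 = 25.
Check A_1: distance² to centre = 8 ≤ 25, so it lies inside.
All remaining points lie in this disk, and no smaller disk contains both endpoints, so this is the minimum enclosing circle.
r = √25 = 5.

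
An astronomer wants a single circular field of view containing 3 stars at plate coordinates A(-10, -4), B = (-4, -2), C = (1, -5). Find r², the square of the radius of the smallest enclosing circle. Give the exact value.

30.5

Side lengths²: AB² = 40, AC² = 122, BC² = 34.
Since AC² = 122 ≥ 40 + 34 = 74, the angle opposite AC is not acute, so the smallest enclosing circle has AC as diameter.
Centre = midpoint of AC = (-4.5, -4.5), r² = 122/4 = 30.5.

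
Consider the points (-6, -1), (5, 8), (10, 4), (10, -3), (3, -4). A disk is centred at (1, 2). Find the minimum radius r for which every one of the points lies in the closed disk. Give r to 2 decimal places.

10.30

The required radius is the distance from (1, 2) to the farthest point.
Squared distances: 58, 52, 85, 106, 40.
Maximum is 106, attained at (10, -3).
r = √106 ≈ 10.30.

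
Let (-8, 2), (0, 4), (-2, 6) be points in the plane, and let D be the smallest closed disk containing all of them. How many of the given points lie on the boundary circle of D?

Call the three points A, B, C in the order given.
Side lengths²: AB² = 68, AC² = 52, BC² = 8.
Since AB² = 68 ≥ 52 + 8 = 60, the angle opposite AB is not acute, so the smallest enclosing circle has AB as diameter.
Centre = midpoint of AB = (-4, 3), r² = 68/4 = 17.
The points at distance exactly r from the centre are (-8, 2), (0, 4) — 2 points.

2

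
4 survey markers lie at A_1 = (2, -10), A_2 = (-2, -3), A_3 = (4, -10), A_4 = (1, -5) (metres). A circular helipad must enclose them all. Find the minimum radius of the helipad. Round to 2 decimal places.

A smallest enclosing disk is always determined by at most three of the input points on its boundary.
The farthest pair is A_2–A_3 with squared distance 85. The circle on this segment as diameter has centre (1, -6.5) and r² = 85/4 = 21.25.
Check A_1: distance² to centre = 13.25 ≤ 21.25, so it lies inside.
All remaining points lie in this disk, and no smaller disk contains both endpoints, so this is the minimum enclosing circle.
r = √(21.25) ≈ 4.61.

4.61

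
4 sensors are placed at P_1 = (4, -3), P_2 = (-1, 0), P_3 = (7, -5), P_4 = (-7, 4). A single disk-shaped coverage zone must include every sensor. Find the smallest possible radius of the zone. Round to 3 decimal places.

The minimum enclosing circle of a finite set is fixed by two of the points (as a diameter) or three (as a circumcircle).
The farthest pair is P_3–P_4 with squared distance 277. The circle on this segment as diameter has centre (0, -0.5) and r² = 277/4 = 69.25.
Check P_1: distance² to centre = 22.25 ≤ 69.25, so it lies inside.
All remaining points lie in this disk, and no smaller disk contains both endpoints, so this is the minimum enclosing circle.
r = √(69.25) ≈ 8.322.

8.322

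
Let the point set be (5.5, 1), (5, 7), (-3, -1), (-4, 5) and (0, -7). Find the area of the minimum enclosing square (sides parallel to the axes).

The bounding box has width 9.5 and height 14.
An axis-aligned square enclosing the set must have side ≥ max(width, height).
So the minimum side is max(9.5, 14) = 14.
Area = 14² = 196.

196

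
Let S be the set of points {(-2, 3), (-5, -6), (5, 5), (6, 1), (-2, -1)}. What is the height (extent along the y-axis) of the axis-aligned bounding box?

max y = 5, min y = -6, so height = 11.

11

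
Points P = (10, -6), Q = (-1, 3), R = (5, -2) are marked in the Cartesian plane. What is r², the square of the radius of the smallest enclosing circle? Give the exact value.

Side lengths²: PQ² = 202, PR² = 41, QR² = 61.
Since PQ² = 202 ≥ 61 + 41 = 102, the angle opposite PQ is not acute, so the smallest enclosing circle has PQ as diameter.
Centre = midpoint of PQ = (4.5, -1.5), r² = 202/4 = 50.5.

50.5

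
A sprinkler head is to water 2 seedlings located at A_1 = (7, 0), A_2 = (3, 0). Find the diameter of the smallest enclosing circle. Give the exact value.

4

The smallest circle enclosing two points has them as diameter endpoints.
Centre = midpoint = (5, 0); r² = |A_1A_2|²/4 = 16/4 = 4.
Diameter = 2r = 2√4 = 4.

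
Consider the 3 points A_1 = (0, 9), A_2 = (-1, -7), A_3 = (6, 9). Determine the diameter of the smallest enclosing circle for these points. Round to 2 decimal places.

Side lengths²: A_1A_2² = 257, A_1A_3² = 36, A_2A_3² = 305.
Since A_2A_3² = 305 ≥ 257 + 36 = 293, the angle opposite A_2A_3 is not acute, so the smallest enclosing circle has A_2A_3 as diameter.
Centre = midpoint of A_2A_3 = (2.5, 1), r² = 305/4 = 76.25.
Diameter = 2r = 2√(76.25) ≈ 17.46.

17.46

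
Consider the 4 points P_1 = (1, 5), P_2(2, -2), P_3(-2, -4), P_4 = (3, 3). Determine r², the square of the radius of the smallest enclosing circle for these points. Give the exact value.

The farthest pair is P_1–P_3 with squared distance 90. The circle on this segment as diameter has centre (-0.5, 0.5) and r² = 90/4 = 22.5.
Check P_2: distance² to centre = 12.5 ≤ 22.5, so it lies inside.
All remaining points lie in this disk, and no smaller disk contains both endpoints, so this is the minimum enclosing circle.

22.5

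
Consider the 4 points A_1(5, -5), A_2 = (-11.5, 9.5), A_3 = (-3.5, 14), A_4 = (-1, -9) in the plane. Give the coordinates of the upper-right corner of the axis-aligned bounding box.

(5, 14)

x-range [-11.5, 5], y-range [-9, 14].
The upper-right corner is (5, 14).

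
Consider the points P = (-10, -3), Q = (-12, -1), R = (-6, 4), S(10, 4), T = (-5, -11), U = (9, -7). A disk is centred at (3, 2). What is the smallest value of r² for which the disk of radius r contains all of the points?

The required radius is the distance from (3, 2) to the farthest point.
Squared distances: 194, 234, 85, 53, 233, 117.
Maximum is 234, attained at Q.

234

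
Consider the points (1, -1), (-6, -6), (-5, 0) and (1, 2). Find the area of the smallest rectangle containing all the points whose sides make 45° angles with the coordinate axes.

In coordinates u = x + y, v = x − y the rectangle is axis-aligned; the map (x,y)→(u,v) scales areas by 2.
u-values: 0, -12, -5, 3; range = 3 − (-12) = 15.
v-values: 2, 0, -5, -1; range = 2 − (-5) = 7.
Area = (15 × 7) / 2 = 52.5.

52.5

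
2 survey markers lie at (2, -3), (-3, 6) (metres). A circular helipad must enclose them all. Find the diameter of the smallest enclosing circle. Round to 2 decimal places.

10.30

The smallest circle enclosing two points has them as diameter endpoints.
Centre = midpoint = (-0.5, 1.5); r² = |(2, -3)−(-3, 6)|²/4 = 106/4 = 26.5.
Diameter = 2r = 2√(26.5) ≈ 10.30.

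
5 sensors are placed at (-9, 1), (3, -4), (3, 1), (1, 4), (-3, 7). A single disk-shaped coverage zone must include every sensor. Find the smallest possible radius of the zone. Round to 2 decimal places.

By Welzl's lemma the MEC is supported by two points (diametrically opposite) or three points (on a circumcircle).
The minimum enclosing circle is determined by three boundary points: (-9, 1), (3, -4), (-3, 7).
Their circumcentre is (-77/34, 9/34) with r² = 26533/578.
The farthest remaining point (3, 1) is at distance² 16333/578 ≤ 26533/578.
r = √(26533/578) ≈ 6.78.

6.78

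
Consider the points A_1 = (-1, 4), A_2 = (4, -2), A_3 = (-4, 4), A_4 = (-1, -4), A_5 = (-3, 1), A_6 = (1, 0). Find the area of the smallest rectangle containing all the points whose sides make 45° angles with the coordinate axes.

56

In coordinates u = x + y, v = x − y the rectangle is axis-aligned; the map (x,y)→(u,v) scales areas by 2.
u-values: 3, 2, 0, -5, -2, 1; range = 3 − (-5) = 8.
v-values: -5, 6, -8, 3, -4, 1; range = 6 − (-8) = 14.
Area = (8 × 14) / 2 = 56.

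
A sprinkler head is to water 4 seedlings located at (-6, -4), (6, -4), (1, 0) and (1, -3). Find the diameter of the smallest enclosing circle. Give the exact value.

12

The minimum enclosing circle of a finite set is fixed by two of the points (as a diameter) or three (as a circumcircle).
The farthest pair is (-6, -4)–(6, -4) with squared distance 144. The circle on this segment as diameter has centre (0, -4) and r² = 144/4 = 36.
Check (1, 0): distance² to centre = 17 ≤ 36, so it lies inside.
All remaining points lie in this disk, and no smaller disk contains both endpoints, so this is the minimum enclosing circle.
Diameter = 2r = 2√36 = 12.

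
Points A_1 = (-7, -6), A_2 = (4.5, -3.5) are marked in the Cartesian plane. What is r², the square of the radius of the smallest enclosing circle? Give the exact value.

34.625

The smallest circle enclosing two points has them as diameter endpoints.
Centre = midpoint = (-1.25, -4.75); r² = |A_1A_2|²/4 = 138.5/4 = 34.625.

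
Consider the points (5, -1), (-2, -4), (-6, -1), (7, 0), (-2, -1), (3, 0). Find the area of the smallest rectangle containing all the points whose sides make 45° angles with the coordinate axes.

84

In coordinates u = x + y, v = x − y the rectangle is axis-aligned; the map (x,y)→(u,v) scales areas by 2.
u-values: 4, -6, -7, 7, -3, 3; range = 7 − (-7) = 14.
v-values: 6, 2, -5, 7, -1, 3; range = 7 − (-5) = 12.
Area = (14 × 12) / 2 = 84.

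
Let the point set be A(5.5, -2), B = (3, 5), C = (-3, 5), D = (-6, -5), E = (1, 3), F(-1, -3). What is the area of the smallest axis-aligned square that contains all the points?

132.25

The bounding box has width 11.5 and height 10.
An axis-aligned square enclosing the set must have side ≥ max(width, height).
So the minimum side is max(11.5, 10) = 11.5.
Area = 11.5² = 132.25.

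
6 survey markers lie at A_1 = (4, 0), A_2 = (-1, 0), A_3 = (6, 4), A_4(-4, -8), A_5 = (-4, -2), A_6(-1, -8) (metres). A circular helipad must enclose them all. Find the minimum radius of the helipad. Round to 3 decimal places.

7.810

A smallest enclosing disk is always determined by at most three of the input points on its boundary.
The farthest pair is A_3–A_4 with squared distance 244. The circle on this segment as diameter has centre (1, -2) and r² = 244/4 = 61.
Check A_1: distance² to centre = 13 ≤ 61, so it lies inside.
All remaining points lie in this disk, and no smaller disk contains both endpoints, so this is the minimum enclosing circle.
r = √61 ≈ 7.810.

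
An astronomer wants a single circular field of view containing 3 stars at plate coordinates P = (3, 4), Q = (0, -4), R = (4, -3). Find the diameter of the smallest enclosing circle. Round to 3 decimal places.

Side lengths²: PQ² = 73, PR² = 50, QR² = 17.
Since PQ² = 73 ≥ 50 + 17 = 67, the angle opposite PQ is not acute, so the smallest enclosing circle has PQ as diameter.
Centre = midpoint of PQ = (1.5, 0), r² = 73/4 = 18.25.
Diameter = 2r = 2√(18.25) ≈ 8.544.

8.544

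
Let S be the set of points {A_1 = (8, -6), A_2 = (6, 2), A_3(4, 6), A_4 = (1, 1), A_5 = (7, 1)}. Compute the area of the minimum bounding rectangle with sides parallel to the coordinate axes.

x ranges over [1, 8], width 7.
y ranges over [-6, 6], height 12.
Area = 7 × 12 = 84.

84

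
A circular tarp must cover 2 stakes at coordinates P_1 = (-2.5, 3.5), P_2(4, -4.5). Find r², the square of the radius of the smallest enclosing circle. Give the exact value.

26.5625

The smallest circle enclosing two points has them as diameter endpoints.
Centre = midpoint = (0.75, -0.5); r² = |P_1P_2|²/4 = 106.25/4 = 26.5625.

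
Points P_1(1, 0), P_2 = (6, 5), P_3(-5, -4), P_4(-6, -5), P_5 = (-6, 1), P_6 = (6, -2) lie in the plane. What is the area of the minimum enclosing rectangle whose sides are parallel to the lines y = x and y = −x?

165

In coordinates u = x + y, v = x − y the rectangle is axis-aligned; the map (x,y)→(u,v) scales areas by 2.
u-values: 1, 11, -9, -11, -5, 4; range = 11 − (-11) = 22.
v-values: 1, 1, -1, -1, -7, 8; range = 8 − (-7) = 15.
Area = (22 × 15) / 2 = 165.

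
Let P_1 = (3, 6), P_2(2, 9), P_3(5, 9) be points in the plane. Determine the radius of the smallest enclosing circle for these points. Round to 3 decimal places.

1.900

Side lengths²: P_1P_2² = 10, P_1P_3² = 13, P_2P_3² = 9.
Since P_1P_3² = 13 < 10 + 9 = 19, the triangle is acute, so the smallest enclosing circle is the circumcircle.
Circumcentre = (3.5, 47/6), r² = 65/18.
r = √(65/18) ≈ 1.900.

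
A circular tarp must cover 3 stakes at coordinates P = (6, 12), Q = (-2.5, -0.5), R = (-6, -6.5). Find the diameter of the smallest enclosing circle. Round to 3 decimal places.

22.051

Side lengths²: PQ² = 228.5, PR² = 486.25, QR² = 48.25.
Since PR² = 486.25 ≥ 228.5 + 48.25 = 276.75, the angle opposite PR is not acute, so the smallest enclosing circle has PR as diameter.
Centre = midpoint of PR = (0, 2.75), r² = 486.25/4 = 121.5625.
Diameter = 2r = 2√(121.5625) ≈ 22.051.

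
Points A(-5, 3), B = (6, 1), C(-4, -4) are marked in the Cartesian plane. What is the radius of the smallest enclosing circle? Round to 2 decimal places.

5.89

Side lengths²: AB² = 125, AC² = 50, BC² = 125.
Since BC² = 125 < 125 + 50 = 175, the triangle is acute, so the smallest enclosing circle is the circumcircle.
Circumcentre = (1/6, 1/6), r² = 625/18.
r = √(625/18) ≈ 5.89.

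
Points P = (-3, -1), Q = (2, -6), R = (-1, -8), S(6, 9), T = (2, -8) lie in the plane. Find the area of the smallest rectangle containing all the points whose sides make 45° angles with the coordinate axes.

In coordinates u = x + y, v = x − y the rectangle is axis-aligned; the map (x,y)→(u,v) scales areas by 2.
u-values: -4, -4, -9, 15, -6; range = 15 − (-9) = 24.
v-values: -2, 8, 7, -3, 10; range = 10 − (-3) = 13.
Area = (24 × 13) / 2 = 156.

156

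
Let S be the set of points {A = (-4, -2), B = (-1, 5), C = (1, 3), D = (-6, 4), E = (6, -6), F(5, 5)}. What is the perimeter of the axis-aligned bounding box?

46

Width = max x − min x = 6 − (-6) = 12.
Height = max y − min y = 5 − (-6) = 11.
Perimeter = 2(12 + 11) = 46.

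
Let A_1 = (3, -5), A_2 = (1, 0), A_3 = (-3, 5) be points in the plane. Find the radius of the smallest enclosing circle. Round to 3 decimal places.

5.831

Side lengths²: A_1A_2² = 29, A_1A_3² = 136, A_2A_3² = 41.
Since A_1A_3² = 136 ≥ 41 + 29 = 70, the angle opposite A_1A_3 is not acute, so the smallest enclosing circle has A_1A_3 as diameter.
Centre = midpoint of A_1A_3 = (0, 0), r² = 136/4 = 34.
r = √34 ≈ 5.831.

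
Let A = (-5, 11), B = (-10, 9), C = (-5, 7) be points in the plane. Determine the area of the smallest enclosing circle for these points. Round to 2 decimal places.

Side lengths²: AB² = 29, AC² = 16, BC² = 29.
Since BC² = 29 < 29 + 16 = 45, the triangle is acute, so the smallest enclosing circle is the circumcircle.
Circumcentre = (-7.1, 9), r² = 8.41.
Area = π·r² = π·8.41 ≈ 26.42.

26.42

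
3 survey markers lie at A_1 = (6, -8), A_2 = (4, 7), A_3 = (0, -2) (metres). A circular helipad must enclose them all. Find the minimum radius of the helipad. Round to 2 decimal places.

7.57

Side lengths²: A_1A_2² = 229, A_1A_3² = 72, A_2A_3² = 97.
Since A_1A_2² = 229 ≥ 97 + 72 = 169, the angle opposite A_1A_2 is not acute, so the smallest enclosing circle has A_1A_2 as diameter.
Centre = midpoint of A_1A_2 = (5, -0.5), r² = 229/4 = 57.25.
r = √(57.25) ≈ 7.57.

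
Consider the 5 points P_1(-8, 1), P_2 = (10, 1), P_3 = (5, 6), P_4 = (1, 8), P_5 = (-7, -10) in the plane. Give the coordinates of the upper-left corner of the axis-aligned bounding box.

(-8, 8)

x-range [-8, 10], y-range [-10, 8].
The upper-left corner is (-8, 8).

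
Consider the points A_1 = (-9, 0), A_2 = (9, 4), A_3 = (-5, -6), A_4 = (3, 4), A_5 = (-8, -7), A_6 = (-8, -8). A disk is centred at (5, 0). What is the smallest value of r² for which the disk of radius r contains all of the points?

233

The required radius is the distance from (5, 0) to the farthest point.
Squared distances: 196, 32, 136, 20, 218, 233.
Maximum is 233, attained at A_6.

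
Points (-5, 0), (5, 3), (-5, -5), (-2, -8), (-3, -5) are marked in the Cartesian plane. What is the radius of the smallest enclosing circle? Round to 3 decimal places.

A smallest enclosing disk is always determined by at most three of the input points on its boundary.
The minimum enclosing circle is determined by three boundary points: (5, 3), (-5, -5), (-2, -8).
Their circumcentre is (8/9, -19/9) with r² = 3485/81.
The farthest remaining point (-5, 0) is at distance² 3170/81 ≤ 3485/81.
r = √(3485/81) ≈ 6.559.

6.559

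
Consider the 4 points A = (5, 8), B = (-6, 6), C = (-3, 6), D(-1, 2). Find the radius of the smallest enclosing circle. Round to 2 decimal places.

5.59

By Welzl's lemma the MEC is supported by two points (diametrically opposite) or three points (on a circumcircle).
The farthest pair is A–B with squared distance 125. The circle on this segment as diameter has centre (-0.5, 7) and r² = 125/4 = 31.25.
Check C: distance² to centre = 7.25 ≤ 31.25, so it lies inside.
All remaining points lie in this disk, and no smaller disk contains both endpoints, so this is the minimum enclosing circle.
r = √(31.25) ≈ 5.59.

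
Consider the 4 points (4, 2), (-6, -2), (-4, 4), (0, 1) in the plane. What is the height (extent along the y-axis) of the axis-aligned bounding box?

max y = 4, min y = -2, so height = 6.

6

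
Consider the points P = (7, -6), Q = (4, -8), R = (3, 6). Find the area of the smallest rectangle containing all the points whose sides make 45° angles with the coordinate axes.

104

In coordinates u = x + y, v = x − y the rectangle is axis-aligned; the map (x,y)→(u,v) scales areas by 2.
u-values: 1, -4, 9; range = 9 − (-4) = 13.
v-values: 13, 12, -3; range = 13 − (-3) = 16.
Area = (13 × 16) / 2 = 104.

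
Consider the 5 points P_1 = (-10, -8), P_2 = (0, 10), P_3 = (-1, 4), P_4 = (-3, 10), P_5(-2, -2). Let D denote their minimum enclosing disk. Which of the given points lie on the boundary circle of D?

P_1, P_2

A smallest enclosing disk is always determined by at most three of the input points on its boundary.
The farthest pair is P_1–P_2 with squared distance 424. The circle on this segment as diameter has centre (-5, 1) and r² = 424/4 = 106.
Check P_3: distance² to centre = 25 ≤ 106, so it lies inside.
All remaining points lie in this disk, and no smaller disk contains both endpoints, so this is the minimum enclosing circle.
The points at distance exactly r from the centre are P_1, P_2 — 2 points.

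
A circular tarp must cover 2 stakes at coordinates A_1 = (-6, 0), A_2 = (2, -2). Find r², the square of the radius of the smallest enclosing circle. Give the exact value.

The smallest circle enclosing two points has them as diameter endpoints.
Centre = midpoint = (-2, -1); r² = |A_1A_2|²/4 = 68/4 = 17.

17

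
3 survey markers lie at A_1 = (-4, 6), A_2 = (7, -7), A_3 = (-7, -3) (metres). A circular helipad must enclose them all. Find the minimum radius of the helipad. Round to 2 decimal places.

Side lengths²: A_1A_2² = 290, A_1A_3² = 90, A_2A_3² = 212.
Since A_1A_2² = 290 < 212 + 90 = 302, the triangle is acute, so the smallest enclosing circle is the circumcircle.
Circumcentre = (28/23, -17/23), r² = 38425/529.
r = √(38425/529) ≈ 8.52.

8.52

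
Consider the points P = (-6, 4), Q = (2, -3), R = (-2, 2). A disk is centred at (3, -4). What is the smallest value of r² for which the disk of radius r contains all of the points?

The required radius is the distance from (3, -4) to the farthest point.
Squared distances: 145, 2, 61.
Maximum is 145, attained at P.

145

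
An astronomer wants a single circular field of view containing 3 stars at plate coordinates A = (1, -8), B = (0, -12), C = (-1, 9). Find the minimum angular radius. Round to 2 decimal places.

10.51

Side lengths²: AB² = 17, AC² = 293, BC² = 442.
Since BC² = 442 ≥ 293 + 17 = 310, the angle opposite BC is not acute, so the smallest enclosing circle has BC as diameter.
Centre = midpoint of BC = (-0.5, -1.5), r² = 442/4 = 110.5.
r = √(110.5) ≈ 10.51.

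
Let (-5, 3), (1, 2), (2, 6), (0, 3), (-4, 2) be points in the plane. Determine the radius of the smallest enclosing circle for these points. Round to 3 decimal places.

The minimum enclosing circle of a finite set is fixed by two of the points (as a diameter) or three (as a circumcircle).
The farthest pair is (-5, 3)–(2, 6) with squared distance 58. The circle on this segment as diameter has centre (-1.5, 4.5) and r² = 58/4 = 14.5.
Check (1, 2): distance² to centre = 12.5 ≤ 14.5, so it lies inside.
All remaining points lie in this disk, and no smaller disk contains both endpoints, so this is the minimum enclosing circle.
r = √(14.5) ≈ 3.808.

3.808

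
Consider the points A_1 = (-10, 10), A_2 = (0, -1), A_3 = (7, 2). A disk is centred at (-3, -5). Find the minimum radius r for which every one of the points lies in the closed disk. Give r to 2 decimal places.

The required radius is the distance from (-3, -5) to the farthest point.
Squared distances: 274, 25, 149.
Maximum is 274, attained at A_1.
r = √274 ≈ 16.55.

16.55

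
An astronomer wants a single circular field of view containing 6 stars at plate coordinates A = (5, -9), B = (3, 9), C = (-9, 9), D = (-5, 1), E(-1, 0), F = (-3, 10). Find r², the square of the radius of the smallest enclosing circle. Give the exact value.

130

By Welzl's lemma the MEC is supported by two points (diametrically opposite) or three points (on a circumcircle).
The farthest pair is A–C with squared distance 520. The circle on this segment as diameter has centre (-2, 0) and r² = 520/4 = 130.
Check B: distance² to centre = 106 ≤ 130, so it lies inside.
All remaining points lie in this disk, and no smaller disk contains both endpoints, so this is the minimum enclosing circle.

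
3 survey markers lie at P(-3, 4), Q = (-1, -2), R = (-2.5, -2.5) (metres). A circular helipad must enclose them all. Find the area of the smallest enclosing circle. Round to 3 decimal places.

33.379

Side lengths²: PQ² = 40, PR² = 42.5, QR² = 2.5.
Since PR² = 42.5 ≥ 40 + 2.5 = 42.5, the angle opposite PR is not acute, so the smallest enclosing circle has PR as diameter.
Centre = midpoint of PR = (-2.75, 0.75), r² = 42.5/4 = 10.625.
Area = π·r² = π·10.625 ≈ 33.379.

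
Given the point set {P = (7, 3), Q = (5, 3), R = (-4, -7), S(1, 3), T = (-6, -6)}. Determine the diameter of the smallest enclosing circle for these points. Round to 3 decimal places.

15.811

The farthest pair is P–T with squared distance 250. The circle on this segment as diameter has centre (0.5, -1.5) and r² = 250/4 = 62.5.
Check Q: distance² to centre = 40.5 ≤ 62.5, so it lies inside.
All remaining points lie in this disk, and no smaller disk contains both endpoints, so this is the minimum enclosing circle.
Diameter = 2r = 2√(62.5) ≈ 15.811.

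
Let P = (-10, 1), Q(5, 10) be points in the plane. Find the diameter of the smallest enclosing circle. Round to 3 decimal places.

17.493

The smallest circle enclosing two points has them as diameter endpoints.
Centre = midpoint = (-2.5, 5.5); r² = |PQ|²/4 = 306/4 = 76.5.
Diameter = 2r = 2√(76.5) ≈ 17.493.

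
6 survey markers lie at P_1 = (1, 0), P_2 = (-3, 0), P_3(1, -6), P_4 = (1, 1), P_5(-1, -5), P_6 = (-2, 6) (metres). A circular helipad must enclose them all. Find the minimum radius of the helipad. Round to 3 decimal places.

The farthest pair is P_3–P_6 with squared distance 153. The circle on this segment as diameter has centre (-0.5, 0) and r² = 153/4 = 38.25.
Check P_1: distance² to centre = 2.25 ≤ 38.25, so it lies inside.
All remaining points lie in this disk, and no smaller disk contains both endpoints, so this is the minimum enclosing circle.
r = √(38.25) ≈ 6.185.

6.185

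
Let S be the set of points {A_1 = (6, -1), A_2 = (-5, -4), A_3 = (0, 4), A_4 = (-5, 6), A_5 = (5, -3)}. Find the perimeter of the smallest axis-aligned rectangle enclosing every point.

42

Width = max x − min x = 6 − (-5) = 11.
Height = max y − min y = 6 − (-4) = 10.
Perimeter = 2(11 + 10) = 42.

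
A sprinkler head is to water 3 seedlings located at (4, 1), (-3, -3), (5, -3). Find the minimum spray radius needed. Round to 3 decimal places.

4.155

Call the three points A, B, C in the order given.
Side lengths²: AB² = 65, AC² = 17, BC² = 64.
Since AB² = 65 < 64 + 17 = 81, the triangle is acute, so the smallest enclosing circle is the circumcircle.
Circumcentre = (1, -1.875), r² = 17.265625.
r = √(17.265625) ≈ 4.155.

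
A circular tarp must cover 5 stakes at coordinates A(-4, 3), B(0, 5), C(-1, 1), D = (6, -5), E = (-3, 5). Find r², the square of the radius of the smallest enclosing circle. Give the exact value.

45.25

A smallest enclosing disk is always determined by at most three of the input points on its boundary.
The farthest pair is D–E with squared distance 181. The circle on this segment as diameter has centre (1.5, 0) and r² = 181/4 = 45.25.
Check A: distance² to centre = 39.25 ≤ 45.25, so it lies inside.
All remaining points lie in this disk, and no smaller disk contains both endpoints, so this is the minimum enclosing circle.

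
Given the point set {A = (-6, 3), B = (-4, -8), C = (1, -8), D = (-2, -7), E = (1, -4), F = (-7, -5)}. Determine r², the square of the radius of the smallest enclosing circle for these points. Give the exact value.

The farthest pair is A–C with squared distance 170. The circle on this segment as diameter has centre (-2.5, -2.5) and r² = 170/4 = 42.5.
Check B: distance² to centre = 32.5 ≤ 42.5, so it lies inside.
All remaining points lie in this disk, and no smaller disk contains both endpoints, so this is the minimum enclosing circle.

42.5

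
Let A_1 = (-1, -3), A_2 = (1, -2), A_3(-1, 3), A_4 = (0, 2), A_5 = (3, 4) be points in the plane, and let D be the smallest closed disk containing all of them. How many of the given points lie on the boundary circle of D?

A smallest enclosing disk is always determined by at most three of the input points on its boundary.
The farthest pair is A_1–A_5 with squared distance 65. The circle on this segment as diameter has centre (1, 0.5) and r² = 65/4 = 16.25.
Check A_2: distance² to centre = 6.25 ≤ 16.25, so it lies inside.
All remaining points lie in this disk, and no smaller disk contains both endpoints, so this is the minimum enclosing circle.
The points at distance exactly r from the centre are A_1, A_5 — 2 points.

2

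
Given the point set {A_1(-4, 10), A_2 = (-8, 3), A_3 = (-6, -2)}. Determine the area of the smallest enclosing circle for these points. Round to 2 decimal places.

Side lengths²: A_1A_2² = 65, A_1A_3² = 148, A_2A_3² = 29.
Since A_1A_3² = 148 ≥ 65 + 29 = 94, the angle opposite A_1A_3 is not acute, so the smallest enclosing circle has A_1A_3 as diameter.
Centre = midpoint of A_1A_3 = (-5, 4), r² = 148/4 = 37.
Area = π·r² = π·37 ≈ 116.24.

116.24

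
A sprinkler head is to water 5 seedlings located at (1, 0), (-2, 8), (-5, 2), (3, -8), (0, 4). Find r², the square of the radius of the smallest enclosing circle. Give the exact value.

70.25

The farthest pair is (-2, 8)–(3, -8) with squared distance 281. The circle on this segment as diameter has centre (0.5, 0) and r² = 281/4 = 70.25.
Check (1, 0): distance² to centre = 0.25 ≤ 70.25, so it lies inside.
All remaining points lie in this disk, and no smaller disk contains both endpoints, so this is the minimum enclosing circle.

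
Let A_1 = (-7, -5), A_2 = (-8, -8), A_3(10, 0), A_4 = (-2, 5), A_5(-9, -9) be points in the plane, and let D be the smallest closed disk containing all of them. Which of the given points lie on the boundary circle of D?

The minimum enclosing circle of a finite set is fixed by two of the points (as a diameter) or three (as a circumcircle).
The farthest pair is A_3–A_5 with squared distance 442. The circle on this segment as diameter has centre (0.5, -4.5) and r² = 442/4 = 110.5.
Check A_1: distance² to centre = 56.5 ≤ 110.5, so it lies inside.
All remaining points lie in this disk, and no smaller disk contains both endpoints, so this is the minimum enclosing circle.
The points at distance exactly r from the centre are A_3, A_5 — 2 points.

A_3, A_5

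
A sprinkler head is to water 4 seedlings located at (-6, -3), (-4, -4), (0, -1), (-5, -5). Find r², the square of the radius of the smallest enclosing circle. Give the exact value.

A smallest enclosing disk is always determined by at most three of the input points on its boundary.
The minimum enclosing circle is determined by three boundary points: (-6, -3), (0, -1), (-5, -5).
Their circumcentre is (-39/14, -37/14) with r² = 1025/98.
The farthest remaining point (-4, -4) is at distance² 325/98 ≤ 1025/98.

1025/98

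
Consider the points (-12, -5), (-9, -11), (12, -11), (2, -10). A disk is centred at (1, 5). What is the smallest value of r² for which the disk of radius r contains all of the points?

377

The required radius is the distance from (1, 5) to the farthest point.
Squared distances: 269, 356, 377, 226.
Maximum is 377, attained at (12, -11).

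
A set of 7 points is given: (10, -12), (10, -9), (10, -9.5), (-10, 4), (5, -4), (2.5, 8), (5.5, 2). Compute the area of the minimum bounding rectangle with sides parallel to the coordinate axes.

400

x ranges over [-10, 10], width 20.
y ranges over [-12, 8], height 20.
Area = 20 × 20 = 400.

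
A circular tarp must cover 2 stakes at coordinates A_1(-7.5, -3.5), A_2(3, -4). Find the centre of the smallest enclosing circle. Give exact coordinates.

The smallest circle enclosing two points has them as diameter endpoints.
Centre = midpoint = (-2.25, -3.75); r² = |A_1A_2|²/4 = 110.5/4 = 27.625.
Centre = (-2.25, -3.75).

(-2.25, -3.75)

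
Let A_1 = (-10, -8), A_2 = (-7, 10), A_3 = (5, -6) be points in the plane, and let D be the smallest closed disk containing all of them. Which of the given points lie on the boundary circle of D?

Side lengths²: A_1A_2² = 333, A_1A_3² = 229, A_2A_3² = 400.
Since A_2A_3² = 400 < 333 + 229 = 562, the triangle is acute, so the smallest enclosing circle is the circumcircle.
Circumcentre = (-38/11, 7/44), r² = 211825/1936.
The points at distance exactly r from the centre are A_1, A_2, A_3 — 3 points.

A_1, A_2, A_3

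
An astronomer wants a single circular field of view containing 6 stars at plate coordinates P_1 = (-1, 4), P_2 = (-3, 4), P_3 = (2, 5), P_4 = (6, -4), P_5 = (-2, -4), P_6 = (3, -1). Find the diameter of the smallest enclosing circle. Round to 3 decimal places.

A smallest enclosing disk is always determined by at most three of the input points on its boundary.
The farthest pair is P_2–P_4 with squared distance 145. The circle on this segment as diameter has centre (1.5, 0) and r² = 145/4 = 36.25.
Check P_1: distance² to centre = 22.25 ≤ 36.25, so it lies inside.
All remaining points lie in this disk, and no smaller disk contains both endpoints, so this is the minimum enclosing circle.
Diameter = 2r = 2√(36.25) ≈ 12.042.

12.042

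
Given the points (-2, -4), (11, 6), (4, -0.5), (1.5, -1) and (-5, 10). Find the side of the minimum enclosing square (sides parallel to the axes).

The bounding box has width 16 and height 14.
An axis-aligned square enclosing the set must have side ≥ max(width, height).
So the minimum side is max(16, 14) = 16.

16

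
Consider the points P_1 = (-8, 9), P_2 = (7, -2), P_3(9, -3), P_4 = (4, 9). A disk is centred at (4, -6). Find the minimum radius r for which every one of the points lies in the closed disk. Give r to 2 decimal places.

19.21

The required radius is the distance from (4, -6) to the farthest point.
Squared distances: 369, 25, 34, 225.
Maximum is 369, attained at P_1.
r = √369 ≈ 19.21.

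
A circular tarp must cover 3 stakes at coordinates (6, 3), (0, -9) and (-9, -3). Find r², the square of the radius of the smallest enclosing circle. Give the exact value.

Call the three points A, B, C in the order given.
Side lengths²: AB² = 180, AC² = 261, BC² = 117.
Since AC² = 261 < 180 + 117 = 297, the triangle is acute, so the smallest enclosing circle is the circumcircle.
Circumcentre = (-1.125, -0.9375), r² = 66.26953125.

66.26953125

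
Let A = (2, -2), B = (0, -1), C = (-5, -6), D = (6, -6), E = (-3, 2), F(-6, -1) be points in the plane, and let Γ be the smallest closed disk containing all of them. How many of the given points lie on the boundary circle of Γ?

2

By Welzl's lemma the MEC is supported by two points (diametrically opposite) or three points (on a circumcircle).
The farthest pair is D–F with squared distance 169. The circle on this segment as diameter has centre (0, -3.5) and r² = 169/4 = 42.25.
Check A: distance² to centre = 6.25 ≤ 42.25, so it lies inside.
All remaining points lie in this disk, and no smaller disk contains both endpoints, so this is the minimum enclosing circle.
The points at distance exactly r from the centre are D, F — 2 points.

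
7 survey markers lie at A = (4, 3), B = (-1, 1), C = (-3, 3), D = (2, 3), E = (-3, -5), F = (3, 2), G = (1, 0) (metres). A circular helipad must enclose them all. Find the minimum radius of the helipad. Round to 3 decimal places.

5.315

The farthest pair is A–E with squared distance 113. The circle on this segment as diameter has centre (0.5, -1) and r² = 113/4 = 28.25.
Check B: distance² to centre = 6.25 ≤ 28.25, so it lies inside.
All remaining points lie in this disk, and no smaller disk contains both endpoints, so this is the minimum enclosing circle.
r = √(28.25) ≈ 5.315.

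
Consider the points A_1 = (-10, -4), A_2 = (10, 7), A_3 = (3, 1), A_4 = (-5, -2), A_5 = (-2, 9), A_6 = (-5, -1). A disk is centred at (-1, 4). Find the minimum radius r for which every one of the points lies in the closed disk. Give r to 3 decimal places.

The required radius is the distance from (-1, 4) to the farthest point.
Squared distances: 145, 130, 25, 52, 26, 41.
Maximum is 145, attained at A_1.
r = √145 ≈ 12.042.

12.042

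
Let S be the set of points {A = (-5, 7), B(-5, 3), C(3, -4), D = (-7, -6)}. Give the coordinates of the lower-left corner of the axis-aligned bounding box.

x-range [-7, 3], y-range [-6, 7].
The lower-left corner is (-7, -6).

(-7, -6)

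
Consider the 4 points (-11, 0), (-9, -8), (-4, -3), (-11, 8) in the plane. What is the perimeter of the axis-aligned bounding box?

46

Width = max x − min x = -4 − (-11) = 7.
Height = max y − min y = 8 − (-8) = 16.
Perimeter = 2(7 + 16) = 46.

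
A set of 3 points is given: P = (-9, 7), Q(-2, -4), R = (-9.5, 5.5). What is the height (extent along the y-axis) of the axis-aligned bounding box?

11

max y = 7, min y = -4, so height = 11.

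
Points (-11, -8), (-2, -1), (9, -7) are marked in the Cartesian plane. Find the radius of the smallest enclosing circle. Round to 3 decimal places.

10.012

Call the three points A, B, C in the order given.
Side lengths²: AB² = 130, AC² = 401, BC² = 157.
Since AC² = 401 ≥ 157 + 130 = 287, the angle opposite AC is not acute, so the smallest enclosing circle has AC as diameter.
Centre = midpoint of AC = (-1, -7.5), r² = 401/4 = 100.25.
r = √(100.25) ≈ 10.012.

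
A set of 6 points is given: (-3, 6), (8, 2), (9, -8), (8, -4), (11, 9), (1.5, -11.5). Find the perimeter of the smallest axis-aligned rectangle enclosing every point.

69

Width = max x − min x = 11 − (-3) = 14.
Height = max y − min y = 9 − (-11.5) = 20.5.
Perimeter = 2(14 + 20.5) = 69.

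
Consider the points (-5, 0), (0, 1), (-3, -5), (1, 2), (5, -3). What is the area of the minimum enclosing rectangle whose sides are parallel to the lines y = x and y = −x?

71.5

In coordinates u = x + y, v = x − y the rectangle is axis-aligned; the map (x,y)→(u,v) scales areas by 2.
u-values: -5, 1, -8, 3, 2; range = 3 − (-8) = 11.
v-values: -5, -1, 2, -1, 8; range = 8 − (-5) = 13.
Area = (11 × 13) / 2 = 71.5.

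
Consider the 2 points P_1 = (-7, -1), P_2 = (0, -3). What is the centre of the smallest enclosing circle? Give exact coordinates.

(-3.5, -2)

The smallest circle enclosing two points has them as diameter endpoints.
Centre = midpoint = (-3.5, -2); r² = |P_1P_2|²/4 = 53/4 = 13.25.
Centre = (-3.5, -2).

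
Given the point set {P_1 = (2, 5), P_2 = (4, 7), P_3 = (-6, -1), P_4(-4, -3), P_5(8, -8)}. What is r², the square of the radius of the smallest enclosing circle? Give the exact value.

49405/676

By Welzl's lemma the MEC is supported by two points (diametrically opposite) or three points (on a circumcircle).
The minimum enclosing circle is determined by three boundary points: P_2, P_3, P_5.
Their circumcentre is (33/13, -37/26) with r² = 49405/676.
The farthest remaining point P_4 is at distance² 30581/676 ≤ 49405/676.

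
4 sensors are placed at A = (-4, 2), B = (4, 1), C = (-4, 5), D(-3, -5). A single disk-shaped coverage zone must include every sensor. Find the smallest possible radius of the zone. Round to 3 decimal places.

The minimum enclosing circle of a finite set is fixed by two of the points (as a diameter) or three (as a circumcircle).
The minimum enclosing circle is determined by three boundary points: B, C, D.
Their circumcentre is (-53/38, 4/19) with r² = 42925/1444.
The farthest remaining point A is at distance² 14425/1444 ≤ 42925/1444.
r = √(42925/1444) ≈ 5.452.

5.452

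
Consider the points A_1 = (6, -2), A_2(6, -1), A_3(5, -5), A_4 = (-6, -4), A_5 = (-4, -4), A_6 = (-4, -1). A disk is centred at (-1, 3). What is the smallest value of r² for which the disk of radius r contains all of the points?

The required radius is the distance from (-1, 3) to the farthest point.
Squared distances: 74, 65, 100, 74, 58, 25.
Maximum is 100, attained at A_3.

100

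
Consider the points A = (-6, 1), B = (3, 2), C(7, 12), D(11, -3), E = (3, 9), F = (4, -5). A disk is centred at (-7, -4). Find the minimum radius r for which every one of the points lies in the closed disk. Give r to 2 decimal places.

The required radius is the distance from (-7, -4) to the farthest point.
Squared distances: 26, 136, 452, 325, 269, 122.
Maximum is 452, attained at C.
r = √452 ≈ 21.26.

21.26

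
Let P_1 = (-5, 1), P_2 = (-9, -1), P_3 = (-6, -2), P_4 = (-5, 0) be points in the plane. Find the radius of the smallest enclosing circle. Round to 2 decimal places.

A smallest enclosing disk is always determined by at most three of the input points on its boundary.
The farthest pair is P_1–P_2 with squared distance 20. The circle on this segment as diameter has centre (-7, 0) and r² = 20/4 = 5.
Check P_3: distance² to centre = 5 ≤ 5, so it lies inside.
All remaining points lie in this disk, and no smaller disk contains both endpoints, so this is the minimum enclosing circle.
r = √5 ≈ 2.24.

2.24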